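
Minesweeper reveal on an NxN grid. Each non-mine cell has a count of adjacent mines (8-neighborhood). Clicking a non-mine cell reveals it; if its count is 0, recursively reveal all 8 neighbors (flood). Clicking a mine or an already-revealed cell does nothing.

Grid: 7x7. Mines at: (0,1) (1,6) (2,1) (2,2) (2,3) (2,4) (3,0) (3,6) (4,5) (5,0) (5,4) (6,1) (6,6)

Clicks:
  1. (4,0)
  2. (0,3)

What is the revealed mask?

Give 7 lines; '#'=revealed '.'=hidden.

Click 1 (4,0) count=2: revealed 1 new [(4,0)] -> total=1
Click 2 (0,3) count=0: revealed 8 new [(0,2) (0,3) (0,4) (0,5) (1,2) (1,3) (1,4) (1,5)] -> total=9

Answer: ..####.
..####.
.......
.......
#......
.......
.......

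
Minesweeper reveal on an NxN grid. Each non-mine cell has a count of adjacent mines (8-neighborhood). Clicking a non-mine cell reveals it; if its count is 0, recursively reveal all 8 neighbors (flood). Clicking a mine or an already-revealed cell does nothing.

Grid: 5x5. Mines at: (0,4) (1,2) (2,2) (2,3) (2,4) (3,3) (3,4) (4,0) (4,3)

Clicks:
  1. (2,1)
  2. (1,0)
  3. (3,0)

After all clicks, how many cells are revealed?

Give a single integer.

Answer: 8

Derivation:
Click 1 (2,1) count=2: revealed 1 new [(2,1)] -> total=1
Click 2 (1,0) count=0: revealed 7 new [(0,0) (0,1) (1,0) (1,1) (2,0) (3,0) (3,1)] -> total=8
Click 3 (3,0) count=1: revealed 0 new [(none)] -> total=8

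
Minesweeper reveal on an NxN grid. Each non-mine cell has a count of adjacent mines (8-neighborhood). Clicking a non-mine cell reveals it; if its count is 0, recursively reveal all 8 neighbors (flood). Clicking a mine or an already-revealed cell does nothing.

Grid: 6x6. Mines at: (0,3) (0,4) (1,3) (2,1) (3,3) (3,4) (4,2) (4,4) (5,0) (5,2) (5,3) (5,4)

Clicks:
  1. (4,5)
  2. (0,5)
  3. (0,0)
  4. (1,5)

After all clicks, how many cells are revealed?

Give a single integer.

Answer: 9

Derivation:
Click 1 (4,5) count=3: revealed 1 new [(4,5)] -> total=1
Click 2 (0,5) count=1: revealed 1 new [(0,5)] -> total=2
Click 3 (0,0) count=0: revealed 6 new [(0,0) (0,1) (0,2) (1,0) (1,1) (1,2)] -> total=8
Click 4 (1,5) count=1: revealed 1 new [(1,5)] -> total=9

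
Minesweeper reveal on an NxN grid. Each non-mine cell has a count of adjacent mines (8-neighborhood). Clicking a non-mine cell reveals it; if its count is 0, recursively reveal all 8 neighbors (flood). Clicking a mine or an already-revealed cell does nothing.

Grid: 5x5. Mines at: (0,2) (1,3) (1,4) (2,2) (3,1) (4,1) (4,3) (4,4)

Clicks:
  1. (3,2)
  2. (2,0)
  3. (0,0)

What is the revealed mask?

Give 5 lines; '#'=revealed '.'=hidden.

Click 1 (3,2) count=4: revealed 1 new [(3,2)] -> total=1
Click 2 (2,0) count=1: revealed 1 new [(2,0)] -> total=2
Click 3 (0,0) count=0: revealed 5 new [(0,0) (0,1) (1,0) (1,1) (2,1)] -> total=7

Answer: ##...
##...
##...
..#..
.....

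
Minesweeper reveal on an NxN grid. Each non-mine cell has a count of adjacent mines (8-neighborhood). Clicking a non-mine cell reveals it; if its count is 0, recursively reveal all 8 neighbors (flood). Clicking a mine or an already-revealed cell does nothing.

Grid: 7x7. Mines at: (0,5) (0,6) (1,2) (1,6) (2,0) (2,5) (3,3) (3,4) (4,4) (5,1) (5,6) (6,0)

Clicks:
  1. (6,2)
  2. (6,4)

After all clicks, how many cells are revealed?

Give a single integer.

Answer: 8

Derivation:
Click 1 (6,2) count=1: revealed 1 new [(6,2)] -> total=1
Click 2 (6,4) count=0: revealed 7 new [(5,2) (5,3) (5,4) (5,5) (6,3) (6,4) (6,5)] -> total=8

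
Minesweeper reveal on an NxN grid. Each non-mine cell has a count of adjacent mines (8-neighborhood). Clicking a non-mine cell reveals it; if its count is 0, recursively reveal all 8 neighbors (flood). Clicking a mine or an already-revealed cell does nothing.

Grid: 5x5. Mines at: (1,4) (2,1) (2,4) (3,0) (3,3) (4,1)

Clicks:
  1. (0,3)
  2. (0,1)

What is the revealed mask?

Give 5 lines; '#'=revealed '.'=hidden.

Click 1 (0,3) count=1: revealed 1 new [(0,3)] -> total=1
Click 2 (0,1) count=0: revealed 7 new [(0,0) (0,1) (0,2) (1,0) (1,1) (1,2) (1,3)] -> total=8

Answer: ####.
####.
.....
.....
.....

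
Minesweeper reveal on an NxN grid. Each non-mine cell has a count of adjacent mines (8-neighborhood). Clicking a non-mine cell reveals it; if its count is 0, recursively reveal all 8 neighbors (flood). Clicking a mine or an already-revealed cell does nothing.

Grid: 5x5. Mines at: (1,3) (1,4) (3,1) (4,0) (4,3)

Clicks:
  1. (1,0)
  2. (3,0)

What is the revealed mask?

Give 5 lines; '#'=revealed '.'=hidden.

Click 1 (1,0) count=0: revealed 9 new [(0,0) (0,1) (0,2) (1,0) (1,1) (1,2) (2,0) (2,1) (2,2)] -> total=9
Click 2 (3,0) count=2: revealed 1 new [(3,0)] -> total=10

Answer: ###..
###..
###..
#....
.....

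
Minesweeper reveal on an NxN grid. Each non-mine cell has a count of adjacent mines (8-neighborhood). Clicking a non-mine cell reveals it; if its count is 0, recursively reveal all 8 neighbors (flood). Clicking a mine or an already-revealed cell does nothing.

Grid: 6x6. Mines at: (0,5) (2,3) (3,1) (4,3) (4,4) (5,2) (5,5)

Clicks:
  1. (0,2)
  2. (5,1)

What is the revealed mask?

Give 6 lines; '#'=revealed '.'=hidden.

Click 1 (0,2) count=0: revealed 13 new [(0,0) (0,1) (0,2) (0,3) (0,4) (1,0) (1,1) (1,2) (1,3) (1,4) (2,0) (2,1) (2,2)] -> total=13
Click 2 (5,1) count=1: revealed 1 new [(5,1)] -> total=14

Answer: #####.
#####.
###...
......
......
.#....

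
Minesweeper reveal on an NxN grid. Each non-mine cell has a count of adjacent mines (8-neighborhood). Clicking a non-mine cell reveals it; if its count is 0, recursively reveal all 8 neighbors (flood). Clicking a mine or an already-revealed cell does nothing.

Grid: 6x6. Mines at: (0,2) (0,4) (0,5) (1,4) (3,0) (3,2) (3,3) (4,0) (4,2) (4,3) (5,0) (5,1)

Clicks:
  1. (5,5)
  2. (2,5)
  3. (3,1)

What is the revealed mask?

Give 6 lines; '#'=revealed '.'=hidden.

Click 1 (5,5) count=0: revealed 8 new [(2,4) (2,5) (3,4) (3,5) (4,4) (4,5) (5,4) (5,5)] -> total=8
Click 2 (2,5) count=1: revealed 0 new [(none)] -> total=8
Click 3 (3,1) count=4: revealed 1 new [(3,1)] -> total=9

Answer: ......
......
....##
.#..##
....##
....##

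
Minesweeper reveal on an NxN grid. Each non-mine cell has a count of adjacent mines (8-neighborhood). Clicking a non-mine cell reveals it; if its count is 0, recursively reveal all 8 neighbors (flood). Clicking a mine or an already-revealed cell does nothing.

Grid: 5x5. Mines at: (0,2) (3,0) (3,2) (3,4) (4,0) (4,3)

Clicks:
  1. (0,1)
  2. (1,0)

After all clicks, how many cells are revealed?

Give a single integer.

Click 1 (0,1) count=1: revealed 1 new [(0,1)] -> total=1
Click 2 (1,0) count=0: revealed 5 new [(0,0) (1,0) (1,1) (2,0) (2,1)] -> total=6

Answer: 6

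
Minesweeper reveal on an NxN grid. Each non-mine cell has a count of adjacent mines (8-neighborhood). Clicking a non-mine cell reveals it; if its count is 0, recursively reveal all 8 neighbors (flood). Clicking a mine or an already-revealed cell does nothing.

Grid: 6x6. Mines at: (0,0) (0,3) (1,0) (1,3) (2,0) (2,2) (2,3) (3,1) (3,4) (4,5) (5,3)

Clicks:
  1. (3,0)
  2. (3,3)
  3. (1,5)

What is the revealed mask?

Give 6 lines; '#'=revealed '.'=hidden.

Click 1 (3,0) count=2: revealed 1 new [(3,0)] -> total=1
Click 2 (3,3) count=3: revealed 1 new [(3,3)] -> total=2
Click 3 (1,5) count=0: revealed 6 new [(0,4) (0,5) (1,4) (1,5) (2,4) (2,5)] -> total=8

Answer: ....##
....##
....##
#..#..
......
......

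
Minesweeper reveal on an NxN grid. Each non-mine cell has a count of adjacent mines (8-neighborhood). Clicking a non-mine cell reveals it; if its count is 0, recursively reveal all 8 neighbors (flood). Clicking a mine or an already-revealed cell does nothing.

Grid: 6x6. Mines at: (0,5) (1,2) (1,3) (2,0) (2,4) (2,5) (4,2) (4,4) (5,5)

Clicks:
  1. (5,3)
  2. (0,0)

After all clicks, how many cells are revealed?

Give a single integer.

Click 1 (5,3) count=2: revealed 1 new [(5,3)] -> total=1
Click 2 (0,0) count=0: revealed 4 new [(0,0) (0,1) (1,0) (1,1)] -> total=5

Answer: 5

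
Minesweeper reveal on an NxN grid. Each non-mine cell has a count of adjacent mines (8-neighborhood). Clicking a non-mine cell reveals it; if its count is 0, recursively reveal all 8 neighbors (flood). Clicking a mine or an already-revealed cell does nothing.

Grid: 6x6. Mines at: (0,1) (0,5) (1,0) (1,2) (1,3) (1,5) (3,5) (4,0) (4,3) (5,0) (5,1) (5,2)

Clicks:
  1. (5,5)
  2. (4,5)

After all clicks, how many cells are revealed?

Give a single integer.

Answer: 4

Derivation:
Click 1 (5,5) count=0: revealed 4 new [(4,4) (4,5) (5,4) (5,5)] -> total=4
Click 2 (4,5) count=1: revealed 0 new [(none)] -> total=4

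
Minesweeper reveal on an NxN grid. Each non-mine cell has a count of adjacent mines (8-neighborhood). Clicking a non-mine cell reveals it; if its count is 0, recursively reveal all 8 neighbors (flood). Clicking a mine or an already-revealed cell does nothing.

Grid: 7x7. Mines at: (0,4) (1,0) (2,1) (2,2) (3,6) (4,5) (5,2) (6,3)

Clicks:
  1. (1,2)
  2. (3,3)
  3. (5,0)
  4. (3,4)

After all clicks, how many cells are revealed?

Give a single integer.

Click 1 (1,2) count=2: revealed 1 new [(1,2)] -> total=1
Click 2 (3,3) count=1: revealed 1 new [(3,3)] -> total=2
Click 3 (5,0) count=0: revealed 8 new [(3,0) (3,1) (4,0) (4,1) (5,0) (5,1) (6,0) (6,1)] -> total=10
Click 4 (3,4) count=1: revealed 1 new [(3,4)] -> total=11

Answer: 11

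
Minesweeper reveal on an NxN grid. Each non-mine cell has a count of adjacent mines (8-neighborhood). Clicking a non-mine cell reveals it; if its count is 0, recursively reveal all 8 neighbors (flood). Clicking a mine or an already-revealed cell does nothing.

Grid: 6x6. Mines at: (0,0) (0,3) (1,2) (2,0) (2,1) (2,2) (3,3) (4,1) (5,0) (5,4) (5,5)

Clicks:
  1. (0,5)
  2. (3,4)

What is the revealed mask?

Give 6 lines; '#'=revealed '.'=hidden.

Click 1 (0,5) count=0: revealed 10 new [(0,4) (0,5) (1,4) (1,5) (2,4) (2,5) (3,4) (3,5) (4,4) (4,5)] -> total=10
Click 2 (3,4) count=1: revealed 0 new [(none)] -> total=10

Answer: ....##
....##
....##
....##
....##
......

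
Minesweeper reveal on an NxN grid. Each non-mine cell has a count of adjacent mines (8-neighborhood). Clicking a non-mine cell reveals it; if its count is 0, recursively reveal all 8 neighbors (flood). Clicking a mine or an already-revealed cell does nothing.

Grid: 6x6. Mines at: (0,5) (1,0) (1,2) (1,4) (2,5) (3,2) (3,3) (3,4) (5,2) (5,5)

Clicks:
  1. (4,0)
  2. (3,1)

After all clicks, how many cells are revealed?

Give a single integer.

Click 1 (4,0) count=0: revealed 8 new [(2,0) (2,1) (3,0) (3,1) (4,0) (4,1) (5,0) (5,1)] -> total=8
Click 2 (3,1) count=1: revealed 0 new [(none)] -> total=8

Answer: 8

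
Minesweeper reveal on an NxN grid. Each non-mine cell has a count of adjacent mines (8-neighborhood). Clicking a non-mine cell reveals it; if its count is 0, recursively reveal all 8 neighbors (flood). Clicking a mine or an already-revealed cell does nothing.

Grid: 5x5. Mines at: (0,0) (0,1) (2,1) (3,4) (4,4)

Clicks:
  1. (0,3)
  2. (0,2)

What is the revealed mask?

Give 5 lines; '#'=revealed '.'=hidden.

Click 1 (0,3) count=0: revealed 9 new [(0,2) (0,3) (0,4) (1,2) (1,3) (1,4) (2,2) (2,3) (2,4)] -> total=9
Click 2 (0,2) count=1: revealed 0 new [(none)] -> total=9

Answer: ..###
..###
..###
.....
.....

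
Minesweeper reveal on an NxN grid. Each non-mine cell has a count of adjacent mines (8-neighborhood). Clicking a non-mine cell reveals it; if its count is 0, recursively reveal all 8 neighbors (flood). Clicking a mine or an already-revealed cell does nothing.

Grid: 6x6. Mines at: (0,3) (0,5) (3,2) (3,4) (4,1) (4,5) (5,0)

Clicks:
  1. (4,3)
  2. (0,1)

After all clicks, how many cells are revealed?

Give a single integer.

Click 1 (4,3) count=2: revealed 1 new [(4,3)] -> total=1
Click 2 (0,1) count=0: revealed 11 new [(0,0) (0,1) (0,2) (1,0) (1,1) (1,2) (2,0) (2,1) (2,2) (3,0) (3,1)] -> total=12

Answer: 12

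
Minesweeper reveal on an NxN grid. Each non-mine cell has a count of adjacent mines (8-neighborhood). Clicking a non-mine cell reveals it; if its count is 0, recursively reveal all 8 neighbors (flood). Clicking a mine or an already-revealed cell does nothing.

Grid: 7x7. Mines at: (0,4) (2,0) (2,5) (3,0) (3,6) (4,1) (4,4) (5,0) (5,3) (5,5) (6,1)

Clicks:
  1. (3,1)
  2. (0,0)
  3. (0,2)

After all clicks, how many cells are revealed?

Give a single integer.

Click 1 (3,1) count=3: revealed 1 new [(3,1)] -> total=1
Click 2 (0,0) count=0: revealed 16 new [(0,0) (0,1) (0,2) (0,3) (1,0) (1,1) (1,2) (1,3) (1,4) (2,1) (2,2) (2,3) (2,4) (3,2) (3,3) (3,4)] -> total=17
Click 3 (0,2) count=0: revealed 0 new [(none)] -> total=17

Answer: 17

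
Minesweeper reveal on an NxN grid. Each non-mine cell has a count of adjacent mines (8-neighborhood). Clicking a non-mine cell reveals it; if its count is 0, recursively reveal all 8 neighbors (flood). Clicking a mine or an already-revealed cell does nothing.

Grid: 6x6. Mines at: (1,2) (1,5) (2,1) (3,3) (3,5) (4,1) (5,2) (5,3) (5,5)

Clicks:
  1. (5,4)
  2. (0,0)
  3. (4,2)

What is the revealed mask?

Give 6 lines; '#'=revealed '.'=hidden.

Click 1 (5,4) count=2: revealed 1 new [(5,4)] -> total=1
Click 2 (0,0) count=0: revealed 4 new [(0,0) (0,1) (1,0) (1,1)] -> total=5
Click 3 (4,2) count=4: revealed 1 new [(4,2)] -> total=6

Answer: ##....
##....
......
......
..#...
....#.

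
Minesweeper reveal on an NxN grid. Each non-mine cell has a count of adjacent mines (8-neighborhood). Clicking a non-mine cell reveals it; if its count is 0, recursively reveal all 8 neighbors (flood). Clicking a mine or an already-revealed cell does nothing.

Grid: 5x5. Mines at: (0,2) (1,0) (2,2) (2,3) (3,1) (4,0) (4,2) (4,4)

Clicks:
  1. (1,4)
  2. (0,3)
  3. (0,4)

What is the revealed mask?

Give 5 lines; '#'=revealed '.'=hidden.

Click 1 (1,4) count=1: revealed 1 new [(1,4)] -> total=1
Click 2 (0,3) count=1: revealed 1 new [(0,3)] -> total=2
Click 3 (0,4) count=0: revealed 2 new [(0,4) (1,3)] -> total=4

Answer: ...##
...##
.....
.....
.....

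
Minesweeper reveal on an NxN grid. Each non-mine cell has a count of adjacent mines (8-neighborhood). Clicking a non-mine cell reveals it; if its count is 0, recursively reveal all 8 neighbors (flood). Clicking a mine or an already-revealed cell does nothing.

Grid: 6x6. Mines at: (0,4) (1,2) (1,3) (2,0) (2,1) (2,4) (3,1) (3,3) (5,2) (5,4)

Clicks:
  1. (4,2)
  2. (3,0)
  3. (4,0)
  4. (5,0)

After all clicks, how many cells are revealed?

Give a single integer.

Answer: 6

Derivation:
Click 1 (4,2) count=3: revealed 1 new [(4,2)] -> total=1
Click 2 (3,0) count=3: revealed 1 new [(3,0)] -> total=2
Click 3 (4,0) count=1: revealed 1 new [(4,0)] -> total=3
Click 4 (5,0) count=0: revealed 3 new [(4,1) (5,0) (5,1)] -> total=6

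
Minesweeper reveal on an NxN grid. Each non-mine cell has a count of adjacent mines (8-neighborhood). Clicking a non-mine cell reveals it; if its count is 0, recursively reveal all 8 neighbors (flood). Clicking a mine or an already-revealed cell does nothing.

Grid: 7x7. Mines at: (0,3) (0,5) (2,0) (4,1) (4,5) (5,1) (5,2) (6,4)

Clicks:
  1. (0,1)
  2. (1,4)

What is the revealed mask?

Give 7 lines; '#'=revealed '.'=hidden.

Answer: ###....
###.#..
.......
.......
.......
.......
.......

Derivation:
Click 1 (0,1) count=0: revealed 6 new [(0,0) (0,1) (0,2) (1,0) (1,1) (1,2)] -> total=6
Click 2 (1,4) count=2: revealed 1 new [(1,4)] -> total=7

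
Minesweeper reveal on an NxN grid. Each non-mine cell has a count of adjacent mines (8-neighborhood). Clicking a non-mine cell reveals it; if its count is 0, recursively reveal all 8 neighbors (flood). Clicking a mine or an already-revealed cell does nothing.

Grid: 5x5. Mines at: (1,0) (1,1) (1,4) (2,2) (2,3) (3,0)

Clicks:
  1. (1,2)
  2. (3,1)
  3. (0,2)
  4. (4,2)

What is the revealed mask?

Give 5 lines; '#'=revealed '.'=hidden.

Click 1 (1,2) count=3: revealed 1 new [(1,2)] -> total=1
Click 2 (3,1) count=2: revealed 1 new [(3,1)] -> total=2
Click 3 (0,2) count=1: revealed 1 new [(0,2)] -> total=3
Click 4 (4,2) count=0: revealed 7 new [(3,2) (3,3) (3,4) (4,1) (4,2) (4,3) (4,4)] -> total=10

Answer: ..#..
..#..
.....
.####
.####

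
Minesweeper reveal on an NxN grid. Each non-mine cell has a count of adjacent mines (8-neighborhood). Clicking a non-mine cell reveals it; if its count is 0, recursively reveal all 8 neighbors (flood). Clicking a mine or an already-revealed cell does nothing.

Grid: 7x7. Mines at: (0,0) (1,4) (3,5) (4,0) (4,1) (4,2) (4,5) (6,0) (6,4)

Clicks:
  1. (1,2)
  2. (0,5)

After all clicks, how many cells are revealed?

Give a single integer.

Click 1 (1,2) count=0: revealed 15 new [(0,1) (0,2) (0,3) (1,0) (1,1) (1,2) (1,3) (2,0) (2,1) (2,2) (2,3) (3,0) (3,1) (3,2) (3,3)] -> total=15
Click 2 (0,5) count=1: revealed 1 new [(0,5)] -> total=16

Answer: 16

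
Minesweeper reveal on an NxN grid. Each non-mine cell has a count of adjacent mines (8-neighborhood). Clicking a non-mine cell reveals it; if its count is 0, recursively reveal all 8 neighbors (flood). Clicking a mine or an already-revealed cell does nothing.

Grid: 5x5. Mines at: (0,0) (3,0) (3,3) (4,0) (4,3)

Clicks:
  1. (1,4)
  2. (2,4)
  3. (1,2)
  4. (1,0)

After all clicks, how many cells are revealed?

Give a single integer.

Answer: 13

Derivation:
Click 1 (1,4) count=0: revealed 12 new [(0,1) (0,2) (0,3) (0,4) (1,1) (1,2) (1,3) (1,4) (2,1) (2,2) (2,3) (2,4)] -> total=12
Click 2 (2,4) count=1: revealed 0 new [(none)] -> total=12
Click 3 (1,2) count=0: revealed 0 new [(none)] -> total=12
Click 4 (1,0) count=1: revealed 1 new [(1,0)] -> total=13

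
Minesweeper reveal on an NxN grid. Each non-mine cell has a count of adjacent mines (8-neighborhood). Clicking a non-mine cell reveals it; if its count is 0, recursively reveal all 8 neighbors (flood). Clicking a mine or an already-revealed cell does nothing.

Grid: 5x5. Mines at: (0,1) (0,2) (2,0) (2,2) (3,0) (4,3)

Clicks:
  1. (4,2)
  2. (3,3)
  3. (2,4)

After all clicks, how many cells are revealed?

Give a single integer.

Click 1 (4,2) count=1: revealed 1 new [(4,2)] -> total=1
Click 2 (3,3) count=2: revealed 1 new [(3,3)] -> total=2
Click 3 (2,4) count=0: revealed 7 new [(0,3) (0,4) (1,3) (1,4) (2,3) (2,4) (3,4)] -> total=9

Answer: 9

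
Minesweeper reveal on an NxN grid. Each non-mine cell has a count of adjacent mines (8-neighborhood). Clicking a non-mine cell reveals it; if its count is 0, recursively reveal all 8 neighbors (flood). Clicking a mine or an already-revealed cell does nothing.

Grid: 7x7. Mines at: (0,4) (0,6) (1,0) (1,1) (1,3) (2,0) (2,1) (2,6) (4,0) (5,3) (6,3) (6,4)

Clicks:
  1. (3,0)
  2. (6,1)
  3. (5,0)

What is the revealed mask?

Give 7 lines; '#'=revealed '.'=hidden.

Click 1 (3,0) count=3: revealed 1 new [(3,0)] -> total=1
Click 2 (6,1) count=0: revealed 6 new [(5,0) (5,1) (5,2) (6,0) (6,1) (6,2)] -> total=7
Click 3 (5,0) count=1: revealed 0 new [(none)] -> total=7

Answer: .......
.......
.......
#......
.......
###....
###....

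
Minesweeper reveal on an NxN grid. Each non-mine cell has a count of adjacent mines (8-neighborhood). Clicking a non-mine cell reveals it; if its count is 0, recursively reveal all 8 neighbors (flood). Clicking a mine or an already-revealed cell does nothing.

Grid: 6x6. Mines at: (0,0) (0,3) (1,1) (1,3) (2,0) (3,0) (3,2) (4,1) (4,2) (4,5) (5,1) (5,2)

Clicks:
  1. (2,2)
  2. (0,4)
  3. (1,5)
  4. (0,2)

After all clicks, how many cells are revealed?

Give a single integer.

Answer: 10

Derivation:
Click 1 (2,2) count=3: revealed 1 new [(2,2)] -> total=1
Click 2 (0,4) count=2: revealed 1 new [(0,4)] -> total=2
Click 3 (1,5) count=0: revealed 7 new [(0,5) (1,4) (1,5) (2,4) (2,5) (3,4) (3,5)] -> total=9
Click 4 (0,2) count=3: revealed 1 new [(0,2)] -> total=10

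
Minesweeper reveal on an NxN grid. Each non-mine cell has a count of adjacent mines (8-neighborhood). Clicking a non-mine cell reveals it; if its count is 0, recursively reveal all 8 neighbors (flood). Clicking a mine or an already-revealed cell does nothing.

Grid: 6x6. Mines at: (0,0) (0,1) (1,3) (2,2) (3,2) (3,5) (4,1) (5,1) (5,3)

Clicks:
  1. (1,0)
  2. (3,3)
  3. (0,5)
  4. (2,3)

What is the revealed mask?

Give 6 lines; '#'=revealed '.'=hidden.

Answer: ....##
#...##
...###
...#..
......
......

Derivation:
Click 1 (1,0) count=2: revealed 1 new [(1,0)] -> total=1
Click 2 (3,3) count=2: revealed 1 new [(3,3)] -> total=2
Click 3 (0,5) count=0: revealed 6 new [(0,4) (0,5) (1,4) (1,5) (2,4) (2,5)] -> total=8
Click 4 (2,3) count=3: revealed 1 new [(2,3)] -> total=9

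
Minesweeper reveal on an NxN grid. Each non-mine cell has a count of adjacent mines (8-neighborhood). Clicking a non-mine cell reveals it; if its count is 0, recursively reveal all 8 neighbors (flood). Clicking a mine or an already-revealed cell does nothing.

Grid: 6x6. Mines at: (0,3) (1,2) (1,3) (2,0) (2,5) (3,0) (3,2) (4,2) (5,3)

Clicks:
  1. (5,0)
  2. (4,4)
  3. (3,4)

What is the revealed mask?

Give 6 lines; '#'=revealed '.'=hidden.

Click 1 (5,0) count=0: revealed 4 new [(4,0) (4,1) (5,0) (5,1)] -> total=4
Click 2 (4,4) count=1: revealed 1 new [(4,4)] -> total=5
Click 3 (3,4) count=1: revealed 1 new [(3,4)] -> total=6

Answer: ......
......
......
....#.
##..#.
##....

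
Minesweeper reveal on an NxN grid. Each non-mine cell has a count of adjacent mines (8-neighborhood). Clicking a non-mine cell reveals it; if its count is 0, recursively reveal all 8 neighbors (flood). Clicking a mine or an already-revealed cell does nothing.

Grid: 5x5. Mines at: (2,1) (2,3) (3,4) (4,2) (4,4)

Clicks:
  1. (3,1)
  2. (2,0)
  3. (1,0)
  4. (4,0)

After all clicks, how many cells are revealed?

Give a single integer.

Answer: 6

Derivation:
Click 1 (3,1) count=2: revealed 1 new [(3,1)] -> total=1
Click 2 (2,0) count=1: revealed 1 new [(2,0)] -> total=2
Click 3 (1,0) count=1: revealed 1 new [(1,0)] -> total=3
Click 4 (4,0) count=0: revealed 3 new [(3,0) (4,0) (4,1)] -> total=6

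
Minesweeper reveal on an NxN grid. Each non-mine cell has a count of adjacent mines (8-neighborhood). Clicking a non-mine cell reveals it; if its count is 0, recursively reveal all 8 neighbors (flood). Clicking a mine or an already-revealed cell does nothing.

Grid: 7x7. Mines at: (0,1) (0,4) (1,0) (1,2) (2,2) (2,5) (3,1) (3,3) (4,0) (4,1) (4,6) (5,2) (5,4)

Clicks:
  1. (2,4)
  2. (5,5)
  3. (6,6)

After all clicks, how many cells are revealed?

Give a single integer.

Click 1 (2,4) count=2: revealed 1 new [(2,4)] -> total=1
Click 2 (5,5) count=2: revealed 1 new [(5,5)] -> total=2
Click 3 (6,6) count=0: revealed 3 new [(5,6) (6,5) (6,6)] -> total=5

Answer: 5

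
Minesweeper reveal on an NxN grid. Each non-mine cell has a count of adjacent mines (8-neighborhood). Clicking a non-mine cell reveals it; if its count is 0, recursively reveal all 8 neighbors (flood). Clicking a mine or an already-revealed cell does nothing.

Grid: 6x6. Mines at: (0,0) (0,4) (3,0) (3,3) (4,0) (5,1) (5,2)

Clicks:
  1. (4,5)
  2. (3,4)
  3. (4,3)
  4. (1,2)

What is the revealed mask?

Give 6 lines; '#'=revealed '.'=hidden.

Answer: .###..
.#####
.#####
....##
...###
...###

Derivation:
Click 1 (4,5) count=0: revealed 12 new [(1,4) (1,5) (2,4) (2,5) (3,4) (3,5) (4,3) (4,4) (4,5) (5,3) (5,4) (5,5)] -> total=12
Click 2 (3,4) count=1: revealed 0 new [(none)] -> total=12
Click 3 (4,3) count=2: revealed 0 new [(none)] -> total=12
Click 4 (1,2) count=0: revealed 9 new [(0,1) (0,2) (0,3) (1,1) (1,2) (1,3) (2,1) (2,2) (2,3)] -> total=21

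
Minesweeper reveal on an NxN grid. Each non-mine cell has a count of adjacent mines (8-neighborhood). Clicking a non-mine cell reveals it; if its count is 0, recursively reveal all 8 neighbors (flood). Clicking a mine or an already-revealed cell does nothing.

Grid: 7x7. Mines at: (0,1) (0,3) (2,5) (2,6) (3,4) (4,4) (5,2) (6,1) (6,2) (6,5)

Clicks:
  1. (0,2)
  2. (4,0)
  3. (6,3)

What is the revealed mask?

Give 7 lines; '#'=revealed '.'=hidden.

Answer: ..#....
####...
####...
####...
####...
##.....
...#...

Derivation:
Click 1 (0,2) count=2: revealed 1 new [(0,2)] -> total=1
Click 2 (4,0) count=0: revealed 18 new [(1,0) (1,1) (1,2) (1,3) (2,0) (2,1) (2,2) (2,3) (3,0) (3,1) (3,2) (3,3) (4,0) (4,1) (4,2) (4,3) (5,0) (5,1)] -> total=19
Click 3 (6,3) count=2: revealed 1 new [(6,3)] -> total=20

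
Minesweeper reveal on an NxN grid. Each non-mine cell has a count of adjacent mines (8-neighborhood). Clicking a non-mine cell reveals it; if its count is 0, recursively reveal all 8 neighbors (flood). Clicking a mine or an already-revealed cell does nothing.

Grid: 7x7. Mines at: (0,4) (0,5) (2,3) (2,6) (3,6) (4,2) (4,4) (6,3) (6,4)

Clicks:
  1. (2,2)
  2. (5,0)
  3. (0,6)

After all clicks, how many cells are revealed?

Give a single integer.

Click 1 (2,2) count=1: revealed 1 new [(2,2)] -> total=1
Click 2 (5,0) count=0: revealed 21 new [(0,0) (0,1) (0,2) (0,3) (1,0) (1,1) (1,2) (1,3) (2,0) (2,1) (3,0) (3,1) (3,2) (4,0) (4,1) (5,0) (5,1) (5,2) (6,0) (6,1) (6,2)] -> total=22
Click 3 (0,6) count=1: revealed 1 new [(0,6)] -> total=23

Answer: 23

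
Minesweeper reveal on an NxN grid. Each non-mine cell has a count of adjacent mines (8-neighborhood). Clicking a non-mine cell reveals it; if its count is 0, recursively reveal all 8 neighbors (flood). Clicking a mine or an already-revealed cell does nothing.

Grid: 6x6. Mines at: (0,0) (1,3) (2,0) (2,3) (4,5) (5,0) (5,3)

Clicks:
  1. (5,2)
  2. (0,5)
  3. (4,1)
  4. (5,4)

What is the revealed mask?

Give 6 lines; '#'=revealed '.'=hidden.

Click 1 (5,2) count=1: revealed 1 new [(5,2)] -> total=1
Click 2 (0,5) count=0: revealed 8 new [(0,4) (0,5) (1,4) (1,5) (2,4) (2,5) (3,4) (3,5)] -> total=9
Click 3 (4,1) count=1: revealed 1 new [(4,1)] -> total=10
Click 4 (5,4) count=2: revealed 1 new [(5,4)] -> total=11

Answer: ....##
....##
....##
....##
.#....
..#.#.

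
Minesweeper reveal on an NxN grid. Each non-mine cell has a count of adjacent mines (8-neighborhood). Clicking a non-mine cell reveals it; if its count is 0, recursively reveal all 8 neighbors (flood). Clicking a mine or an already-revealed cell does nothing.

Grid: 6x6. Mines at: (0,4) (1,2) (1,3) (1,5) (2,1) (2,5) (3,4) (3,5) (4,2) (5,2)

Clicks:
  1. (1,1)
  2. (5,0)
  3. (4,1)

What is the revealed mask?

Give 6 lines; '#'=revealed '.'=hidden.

Answer: ......
.#....
......
##....
##....
##....

Derivation:
Click 1 (1,1) count=2: revealed 1 new [(1,1)] -> total=1
Click 2 (5,0) count=0: revealed 6 new [(3,0) (3,1) (4,0) (4,1) (5,0) (5,1)] -> total=7
Click 3 (4,1) count=2: revealed 0 new [(none)] -> total=7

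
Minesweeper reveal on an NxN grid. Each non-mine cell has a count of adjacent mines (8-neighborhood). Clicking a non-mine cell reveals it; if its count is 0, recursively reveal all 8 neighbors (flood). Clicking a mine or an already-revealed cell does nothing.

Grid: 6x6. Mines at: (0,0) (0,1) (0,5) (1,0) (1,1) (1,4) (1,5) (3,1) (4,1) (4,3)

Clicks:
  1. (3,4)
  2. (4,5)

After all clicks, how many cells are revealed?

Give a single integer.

Answer: 8

Derivation:
Click 1 (3,4) count=1: revealed 1 new [(3,4)] -> total=1
Click 2 (4,5) count=0: revealed 7 new [(2,4) (2,5) (3,5) (4,4) (4,5) (5,4) (5,5)] -> total=8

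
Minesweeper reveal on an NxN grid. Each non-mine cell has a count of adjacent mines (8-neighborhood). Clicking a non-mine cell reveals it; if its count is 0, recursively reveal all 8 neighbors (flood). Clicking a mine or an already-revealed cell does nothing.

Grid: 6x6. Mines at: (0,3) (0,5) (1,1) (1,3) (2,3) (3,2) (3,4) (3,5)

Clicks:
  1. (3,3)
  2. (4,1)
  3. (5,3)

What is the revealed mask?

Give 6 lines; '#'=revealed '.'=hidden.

Answer: ......
......
##....
##.#..
######
######

Derivation:
Click 1 (3,3) count=3: revealed 1 new [(3,3)] -> total=1
Click 2 (4,1) count=1: revealed 1 new [(4,1)] -> total=2
Click 3 (5,3) count=0: revealed 15 new [(2,0) (2,1) (3,0) (3,1) (4,0) (4,2) (4,3) (4,4) (4,5) (5,0) (5,1) (5,2) (5,3) (5,4) (5,5)] -> total=17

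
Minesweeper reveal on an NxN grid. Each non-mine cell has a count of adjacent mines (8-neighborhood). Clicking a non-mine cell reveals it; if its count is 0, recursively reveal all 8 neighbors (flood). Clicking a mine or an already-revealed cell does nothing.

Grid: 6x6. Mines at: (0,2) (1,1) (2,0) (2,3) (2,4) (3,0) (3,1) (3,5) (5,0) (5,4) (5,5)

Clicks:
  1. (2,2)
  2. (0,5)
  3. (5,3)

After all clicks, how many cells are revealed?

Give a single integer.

Click 1 (2,2) count=3: revealed 1 new [(2,2)] -> total=1
Click 2 (0,5) count=0: revealed 6 new [(0,3) (0,4) (0,5) (1,3) (1,4) (1,5)] -> total=7
Click 3 (5,3) count=1: revealed 1 new [(5,3)] -> total=8

Answer: 8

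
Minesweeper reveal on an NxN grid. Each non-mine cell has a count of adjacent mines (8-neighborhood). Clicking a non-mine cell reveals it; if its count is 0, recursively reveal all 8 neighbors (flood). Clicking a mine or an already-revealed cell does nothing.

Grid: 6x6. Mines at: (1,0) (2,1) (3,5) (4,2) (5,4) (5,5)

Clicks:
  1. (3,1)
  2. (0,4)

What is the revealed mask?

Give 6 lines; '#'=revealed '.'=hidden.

Click 1 (3,1) count=2: revealed 1 new [(3,1)] -> total=1
Click 2 (0,4) count=0: revealed 17 new [(0,1) (0,2) (0,3) (0,4) (0,5) (1,1) (1,2) (1,3) (1,4) (1,5) (2,2) (2,3) (2,4) (2,5) (3,2) (3,3) (3,4)] -> total=18

Answer: .#####
.#####
..####
.####.
......
......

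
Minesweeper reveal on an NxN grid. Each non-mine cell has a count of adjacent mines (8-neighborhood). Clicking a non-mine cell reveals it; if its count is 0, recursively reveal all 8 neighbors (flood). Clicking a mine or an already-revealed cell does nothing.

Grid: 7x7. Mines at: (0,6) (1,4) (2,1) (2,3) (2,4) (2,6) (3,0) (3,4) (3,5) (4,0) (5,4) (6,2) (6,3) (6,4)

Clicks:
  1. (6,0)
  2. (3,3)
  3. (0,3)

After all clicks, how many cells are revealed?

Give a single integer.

Answer: 6

Derivation:
Click 1 (6,0) count=0: revealed 4 new [(5,0) (5,1) (6,0) (6,1)] -> total=4
Click 2 (3,3) count=3: revealed 1 new [(3,3)] -> total=5
Click 3 (0,3) count=1: revealed 1 new [(0,3)] -> total=6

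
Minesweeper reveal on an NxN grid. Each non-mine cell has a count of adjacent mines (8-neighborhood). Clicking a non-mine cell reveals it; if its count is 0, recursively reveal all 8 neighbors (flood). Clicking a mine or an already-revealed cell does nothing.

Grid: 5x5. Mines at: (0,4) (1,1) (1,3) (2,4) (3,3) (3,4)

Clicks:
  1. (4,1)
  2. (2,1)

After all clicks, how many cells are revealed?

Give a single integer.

Answer: 9

Derivation:
Click 1 (4,1) count=0: revealed 9 new [(2,0) (2,1) (2,2) (3,0) (3,1) (3,2) (4,0) (4,1) (4,2)] -> total=9
Click 2 (2,1) count=1: revealed 0 new [(none)] -> total=9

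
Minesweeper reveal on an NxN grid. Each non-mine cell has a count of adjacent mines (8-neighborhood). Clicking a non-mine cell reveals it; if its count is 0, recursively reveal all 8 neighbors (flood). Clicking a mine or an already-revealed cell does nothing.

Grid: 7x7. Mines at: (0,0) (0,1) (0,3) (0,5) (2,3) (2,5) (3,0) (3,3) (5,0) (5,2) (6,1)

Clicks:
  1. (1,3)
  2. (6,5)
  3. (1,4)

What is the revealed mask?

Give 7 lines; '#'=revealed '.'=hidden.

Click 1 (1,3) count=2: revealed 1 new [(1,3)] -> total=1
Click 2 (6,5) count=0: revealed 15 new [(3,4) (3,5) (3,6) (4,3) (4,4) (4,5) (4,6) (5,3) (5,4) (5,5) (5,6) (6,3) (6,4) (6,5) (6,6)] -> total=16
Click 3 (1,4) count=4: revealed 1 new [(1,4)] -> total=17

Answer: .......
...##..
.......
....###
...####
...####
...####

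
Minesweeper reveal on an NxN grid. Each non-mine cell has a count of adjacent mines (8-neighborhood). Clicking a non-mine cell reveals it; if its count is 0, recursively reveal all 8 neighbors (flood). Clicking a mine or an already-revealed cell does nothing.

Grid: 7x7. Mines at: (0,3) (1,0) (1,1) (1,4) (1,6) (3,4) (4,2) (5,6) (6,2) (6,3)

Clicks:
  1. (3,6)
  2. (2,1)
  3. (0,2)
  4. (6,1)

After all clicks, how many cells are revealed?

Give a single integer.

Answer: 9

Derivation:
Click 1 (3,6) count=0: revealed 6 new [(2,5) (2,6) (3,5) (3,6) (4,5) (4,6)] -> total=6
Click 2 (2,1) count=2: revealed 1 new [(2,1)] -> total=7
Click 3 (0,2) count=2: revealed 1 new [(0,2)] -> total=8
Click 4 (6,1) count=1: revealed 1 new [(6,1)] -> total=9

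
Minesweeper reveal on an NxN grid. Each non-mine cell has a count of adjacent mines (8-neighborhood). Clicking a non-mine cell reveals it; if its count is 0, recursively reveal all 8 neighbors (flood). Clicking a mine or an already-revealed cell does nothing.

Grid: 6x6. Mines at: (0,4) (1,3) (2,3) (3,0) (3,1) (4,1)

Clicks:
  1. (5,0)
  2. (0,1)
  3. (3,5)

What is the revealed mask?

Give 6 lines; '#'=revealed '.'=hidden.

Click 1 (5,0) count=1: revealed 1 new [(5,0)] -> total=1
Click 2 (0,1) count=0: revealed 9 new [(0,0) (0,1) (0,2) (1,0) (1,1) (1,2) (2,0) (2,1) (2,2)] -> total=10
Click 3 (3,5) count=0: revealed 16 new [(1,4) (1,5) (2,4) (2,5) (3,2) (3,3) (3,4) (3,5) (4,2) (4,3) (4,4) (4,5) (5,2) (5,3) (5,4) (5,5)] -> total=26

Answer: ###...
###.##
###.##
..####
..####
#.####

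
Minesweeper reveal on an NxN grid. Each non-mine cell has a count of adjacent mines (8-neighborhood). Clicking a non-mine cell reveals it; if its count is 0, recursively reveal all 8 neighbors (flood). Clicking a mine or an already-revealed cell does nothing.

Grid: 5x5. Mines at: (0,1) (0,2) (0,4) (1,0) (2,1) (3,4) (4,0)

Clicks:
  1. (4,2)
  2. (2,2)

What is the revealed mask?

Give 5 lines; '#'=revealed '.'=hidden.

Answer: .....
.....
..#..
.###.
.###.

Derivation:
Click 1 (4,2) count=0: revealed 6 new [(3,1) (3,2) (3,3) (4,1) (4,2) (4,3)] -> total=6
Click 2 (2,2) count=1: revealed 1 new [(2,2)] -> total=7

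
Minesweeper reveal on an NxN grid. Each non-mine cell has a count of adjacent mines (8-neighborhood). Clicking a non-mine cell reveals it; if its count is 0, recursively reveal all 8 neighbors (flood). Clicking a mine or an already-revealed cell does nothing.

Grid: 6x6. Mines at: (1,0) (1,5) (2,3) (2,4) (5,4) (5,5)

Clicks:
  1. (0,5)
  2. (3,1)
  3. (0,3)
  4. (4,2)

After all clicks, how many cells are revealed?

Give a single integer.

Answer: 24

Derivation:
Click 1 (0,5) count=1: revealed 1 new [(0,5)] -> total=1
Click 2 (3,1) count=0: revealed 15 new [(2,0) (2,1) (2,2) (3,0) (3,1) (3,2) (3,3) (4,0) (4,1) (4,2) (4,3) (5,0) (5,1) (5,2) (5,3)] -> total=16
Click 3 (0,3) count=0: revealed 8 new [(0,1) (0,2) (0,3) (0,4) (1,1) (1,2) (1,3) (1,4)] -> total=24
Click 4 (4,2) count=0: revealed 0 new [(none)] -> total=24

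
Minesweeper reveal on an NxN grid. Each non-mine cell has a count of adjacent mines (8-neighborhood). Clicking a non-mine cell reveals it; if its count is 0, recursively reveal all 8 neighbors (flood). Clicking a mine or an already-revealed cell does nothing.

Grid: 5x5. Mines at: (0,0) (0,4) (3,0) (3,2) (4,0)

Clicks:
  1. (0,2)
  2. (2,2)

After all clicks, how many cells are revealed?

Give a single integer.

Click 1 (0,2) count=0: revealed 9 new [(0,1) (0,2) (0,3) (1,1) (1,2) (1,3) (2,1) (2,2) (2,3)] -> total=9
Click 2 (2,2) count=1: revealed 0 new [(none)] -> total=9

Answer: 9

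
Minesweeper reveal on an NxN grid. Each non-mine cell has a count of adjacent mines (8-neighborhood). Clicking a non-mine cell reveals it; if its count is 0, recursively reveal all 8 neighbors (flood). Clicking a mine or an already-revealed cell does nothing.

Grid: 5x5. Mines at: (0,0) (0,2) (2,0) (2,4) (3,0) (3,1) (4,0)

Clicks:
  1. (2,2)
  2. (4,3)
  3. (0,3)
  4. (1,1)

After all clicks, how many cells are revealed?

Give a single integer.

Answer: 9

Derivation:
Click 1 (2,2) count=1: revealed 1 new [(2,2)] -> total=1
Click 2 (4,3) count=0: revealed 6 new [(3,2) (3,3) (3,4) (4,2) (4,3) (4,4)] -> total=7
Click 3 (0,3) count=1: revealed 1 new [(0,3)] -> total=8
Click 4 (1,1) count=3: revealed 1 new [(1,1)] -> total=9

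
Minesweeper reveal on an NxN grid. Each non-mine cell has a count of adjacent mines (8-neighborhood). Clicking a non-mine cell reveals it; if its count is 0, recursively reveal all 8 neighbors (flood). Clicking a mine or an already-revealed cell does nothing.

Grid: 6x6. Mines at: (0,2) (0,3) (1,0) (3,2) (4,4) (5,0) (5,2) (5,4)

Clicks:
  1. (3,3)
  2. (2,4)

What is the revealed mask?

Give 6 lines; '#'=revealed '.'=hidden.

Click 1 (3,3) count=2: revealed 1 new [(3,3)] -> total=1
Click 2 (2,4) count=0: revealed 10 new [(0,4) (0,5) (1,3) (1,4) (1,5) (2,3) (2,4) (2,5) (3,4) (3,5)] -> total=11

Answer: ....##
...###
...###
...###
......
......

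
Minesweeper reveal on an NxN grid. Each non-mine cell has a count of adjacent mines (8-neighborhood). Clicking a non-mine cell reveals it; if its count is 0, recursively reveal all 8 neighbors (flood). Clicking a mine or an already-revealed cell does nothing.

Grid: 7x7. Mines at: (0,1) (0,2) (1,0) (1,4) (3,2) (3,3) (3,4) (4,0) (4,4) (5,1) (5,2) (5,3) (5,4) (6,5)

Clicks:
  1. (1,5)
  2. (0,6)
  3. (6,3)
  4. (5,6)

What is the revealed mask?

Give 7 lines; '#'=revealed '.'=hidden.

Click 1 (1,5) count=1: revealed 1 new [(1,5)] -> total=1
Click 2 (0,6) count=0: revealed 11 new [(0,5) (0,6) (1,6) (2,5) (2,6) (3,5) (3,6) (4,5) (4,6) (5,5) (5,6)] -> total=12
Click 3 (6,3) count=3: revealed 1 new [(6,3)] -> total=13
Click 4 (5,6) count=1: revealed 0 new [(none)] -> total=13

Answer: .....##
.....##
.....##
.....##
.....##
.....##
...#...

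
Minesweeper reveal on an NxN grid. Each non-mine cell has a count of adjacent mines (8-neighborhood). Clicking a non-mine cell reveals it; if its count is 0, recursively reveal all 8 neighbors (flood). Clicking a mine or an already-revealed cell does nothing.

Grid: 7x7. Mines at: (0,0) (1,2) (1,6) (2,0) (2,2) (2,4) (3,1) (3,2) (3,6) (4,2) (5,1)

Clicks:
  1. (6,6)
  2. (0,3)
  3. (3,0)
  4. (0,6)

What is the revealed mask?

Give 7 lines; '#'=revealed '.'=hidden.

Click 1 (6,6) count=0: revealed 17 new [(3,3) (3,4) (3,5) (4,3) (4,4) (4,5) (4,6) (5,2) (5,3) (5,4) (5,5) (5,6) (6,2) (6,3) (6,4) (6,5) (6,6)] -> total=17
Click 2 (0,3) count=1: revealed 1 new [(0,3)] -> total=18
Click 3 (3,0) count=2: revealed 1 new [(3,0)] -> total=19
Click 4 (0,6) count=1: revealed 1 new [(0,6)] -> total=20

Answer: ...#..#
.......
.......
#..###.
...####
..#####
..#####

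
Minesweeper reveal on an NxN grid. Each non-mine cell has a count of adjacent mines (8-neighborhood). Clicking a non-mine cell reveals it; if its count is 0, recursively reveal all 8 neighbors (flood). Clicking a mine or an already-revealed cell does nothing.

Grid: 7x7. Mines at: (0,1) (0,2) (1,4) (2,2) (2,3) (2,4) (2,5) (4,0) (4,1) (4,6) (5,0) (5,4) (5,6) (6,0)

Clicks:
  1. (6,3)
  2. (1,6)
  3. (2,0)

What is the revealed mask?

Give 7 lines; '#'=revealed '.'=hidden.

Answer: .......
##....#
##.....
##.....
.......
.......
...#...

Derivation:
Click 1 (6,3) count=1: revealed 1 new [(6,3)] -> total=1
Click 2 (1,6) count=1: revealed 1 new [(1,6)] -> total=2
Click 3 (2,0) count=0: revealed 6 new [(1,0) (1,1) (2,0) (2,1) (3,0) (3,1)] -> total=8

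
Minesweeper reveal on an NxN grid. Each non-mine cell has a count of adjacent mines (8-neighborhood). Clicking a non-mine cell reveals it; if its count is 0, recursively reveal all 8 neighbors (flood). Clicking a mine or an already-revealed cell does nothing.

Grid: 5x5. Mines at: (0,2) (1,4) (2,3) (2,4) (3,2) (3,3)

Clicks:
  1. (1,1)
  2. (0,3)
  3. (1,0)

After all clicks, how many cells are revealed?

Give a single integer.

Click 1 (1,1) count=1: revealed 1 new [(1,1)] -> total=1
Click 2 (0,3) count=2: revealed 1 new [(0,3)] -> total=2
Click 3 (1,0) count=0: revealed 9 new [(0,0) (0,1) (1,0) (2,0) (2,1) (3,0) (3,1) (4,0) (4,1)] -> total=11

Answer: 11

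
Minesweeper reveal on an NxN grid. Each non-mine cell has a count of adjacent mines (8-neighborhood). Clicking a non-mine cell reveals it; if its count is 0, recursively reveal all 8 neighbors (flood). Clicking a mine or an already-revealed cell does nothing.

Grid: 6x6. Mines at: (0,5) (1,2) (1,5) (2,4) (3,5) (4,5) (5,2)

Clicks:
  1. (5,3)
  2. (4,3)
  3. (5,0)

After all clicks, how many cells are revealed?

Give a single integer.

Click 1 (5,3) count=1: revealed 1 new [(5,3)] -> total=1
Click 2 (4,3) count=1: revealed 1 new [(4,3)] -> total=2
Click 3 (5,0) count=0: revealed 17 new [(0,0) (0,1) (1,0) (1,1) (2,0) (2,1) (2,2) (2,3) (3,0) (3,1) (3,2) (3,3) (4,0) (4,1) (4,2) (5,0) (5,1)] -> total=19

Answer: 19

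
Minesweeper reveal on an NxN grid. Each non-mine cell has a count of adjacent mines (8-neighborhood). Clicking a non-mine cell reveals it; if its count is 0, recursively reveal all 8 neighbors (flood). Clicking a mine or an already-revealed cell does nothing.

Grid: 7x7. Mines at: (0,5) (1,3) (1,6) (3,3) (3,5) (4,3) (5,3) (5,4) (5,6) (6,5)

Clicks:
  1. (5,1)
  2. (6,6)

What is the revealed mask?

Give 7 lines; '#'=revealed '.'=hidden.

Click 1 (5,1) count=0: revealed 21 new [(0,0) (0,1) (0,2) (1,0) (1,1) (1,2) (2,0) (2,1) (2,2) (3,0) (3,1) (3,2) (4,0) (4,1) (4,2) (5,0) (5,1) (5,2) (6,0) (6,1) (6,2)] -> total=21
Click 2 (6,6) count=2: revealed 1 new [(6,6)] -> total=22

Answer: ###....
###....
###....
###....
###....
###....
###...#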